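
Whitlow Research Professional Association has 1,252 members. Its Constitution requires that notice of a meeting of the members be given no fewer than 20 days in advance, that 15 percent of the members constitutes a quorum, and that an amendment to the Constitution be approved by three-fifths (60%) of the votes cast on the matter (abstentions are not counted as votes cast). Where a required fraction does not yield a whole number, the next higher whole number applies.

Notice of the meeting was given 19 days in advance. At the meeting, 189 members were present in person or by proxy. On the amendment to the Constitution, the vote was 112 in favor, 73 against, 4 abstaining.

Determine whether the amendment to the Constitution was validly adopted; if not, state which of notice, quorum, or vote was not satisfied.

Notice: 19 days given; 20 required. Not satisfied.
Quorum: 15% of 1,252 = 187.80, rounded up to 188; 189 present. Satisfied.
Vote: requires three-fifths of the votes cast (189 − 4 abstaining = 185); 3/5 of 185 = 111, so 111 needed; 112 in favor. Satisfied.

Invalid — notice requirement not satisfied.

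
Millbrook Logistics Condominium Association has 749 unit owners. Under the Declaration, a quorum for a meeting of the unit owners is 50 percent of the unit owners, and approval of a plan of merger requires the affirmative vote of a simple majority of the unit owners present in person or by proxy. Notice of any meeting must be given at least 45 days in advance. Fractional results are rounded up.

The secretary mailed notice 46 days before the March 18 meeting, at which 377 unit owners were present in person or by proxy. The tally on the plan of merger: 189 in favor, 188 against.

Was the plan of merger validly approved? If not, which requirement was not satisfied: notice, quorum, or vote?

Notice: 46 days given; 45 required. Satisfied.
Quorum: 50% of 749 = 374.50, rounded up to 375; 377 present. Satisfied.
Vote: requires a majority of those present (377); a majority of 377 is 189, so 189 needed; 189 in favor. Satisfied.

Valid — all requirements satisfied.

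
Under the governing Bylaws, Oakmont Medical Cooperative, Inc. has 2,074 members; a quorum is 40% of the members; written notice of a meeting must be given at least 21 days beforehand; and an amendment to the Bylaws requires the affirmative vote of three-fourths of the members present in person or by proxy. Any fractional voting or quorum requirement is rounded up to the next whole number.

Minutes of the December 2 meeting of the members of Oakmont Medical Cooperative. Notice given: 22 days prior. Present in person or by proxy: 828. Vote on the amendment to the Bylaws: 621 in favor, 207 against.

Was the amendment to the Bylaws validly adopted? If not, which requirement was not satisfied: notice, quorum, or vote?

Invalid — quorum requirement not satisfied.

Notice: 22 days given; 21 required. Satisfied.
Quorum: 40% of 2,074 = 829.60, rounded up to 830; 828 present. Not satisfied.
Vote: requires three-fourths of those present (828); 3/4 of 828 = 621, so 621 needed; 621 in favor. Satisfied.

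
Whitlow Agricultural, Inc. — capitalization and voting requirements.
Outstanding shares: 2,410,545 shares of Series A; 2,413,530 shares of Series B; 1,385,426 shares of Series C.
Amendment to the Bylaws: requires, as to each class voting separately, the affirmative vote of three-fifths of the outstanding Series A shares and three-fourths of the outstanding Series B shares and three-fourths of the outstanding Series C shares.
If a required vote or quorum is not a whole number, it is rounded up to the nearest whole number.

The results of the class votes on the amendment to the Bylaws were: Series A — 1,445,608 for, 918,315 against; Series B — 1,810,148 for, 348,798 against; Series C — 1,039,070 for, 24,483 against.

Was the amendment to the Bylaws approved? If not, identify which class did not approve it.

Not approved — the Series A shares did not give the required vote.

Series A: 3/5 of 2410545 = 1446327; 1,446,327 required, 1,445,608 in favor — not approved.
Series B: 3/4 of 2413530 = 1810147.50, rounded up to 1810148; 1,810,148 required, 1,810,148 in favor — approved.
Series C: 3/4 of 1385426 = 1039069.50, rounded up to 1039070; 1,039,070 required, 1,039,070 in favor — approved.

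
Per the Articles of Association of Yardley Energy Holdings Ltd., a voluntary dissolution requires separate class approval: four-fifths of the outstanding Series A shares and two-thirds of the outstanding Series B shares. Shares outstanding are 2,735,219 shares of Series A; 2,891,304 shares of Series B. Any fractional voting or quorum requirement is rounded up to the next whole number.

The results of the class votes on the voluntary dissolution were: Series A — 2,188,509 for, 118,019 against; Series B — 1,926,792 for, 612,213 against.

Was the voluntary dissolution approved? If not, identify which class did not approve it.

Not approved — the Series B shares did not give the required vote.

Series A: 4/5 of 2735219 = 2188175.20, rounded up to 2188176; 2,188,176 required, 2,188,509 in favor — approved.
Series B: 2/3 of 2891304 = 1927536; 1,927,536 required, 1,926,792 in favor — not approved.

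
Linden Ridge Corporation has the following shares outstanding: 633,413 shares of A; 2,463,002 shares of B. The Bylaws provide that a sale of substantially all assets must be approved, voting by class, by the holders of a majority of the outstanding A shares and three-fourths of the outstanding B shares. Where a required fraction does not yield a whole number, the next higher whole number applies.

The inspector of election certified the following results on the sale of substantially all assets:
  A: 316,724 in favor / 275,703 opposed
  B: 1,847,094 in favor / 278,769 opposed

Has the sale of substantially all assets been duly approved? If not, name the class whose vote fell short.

Not approved — the B shares did not give the required vote.

A: a majority of 633413 is 316707; 316,707 required, 316,724 in favor — approved.
B: 3/4 of 2463002 = 1847251.50, rounded up to 1847252; 1,847,252 required, 1,847,094 in favor — not approved.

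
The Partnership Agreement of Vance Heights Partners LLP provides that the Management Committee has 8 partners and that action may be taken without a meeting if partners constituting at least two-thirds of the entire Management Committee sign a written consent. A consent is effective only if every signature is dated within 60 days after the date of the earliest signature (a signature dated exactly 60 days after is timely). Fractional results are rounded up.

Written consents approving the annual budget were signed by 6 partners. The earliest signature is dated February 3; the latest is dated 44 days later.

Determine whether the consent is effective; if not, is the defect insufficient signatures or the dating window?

Signatures required: at least two-thirds of 8 — 2/3 of 8 = 5.33, rounded up to 6, so 6 needed; 6 signed. Sufficient.
Dating window: the latest signature is 44 days after the earliest; the limit is 60 days. Within the window.

Effective — both the signature and dating-window requirements are satisfied.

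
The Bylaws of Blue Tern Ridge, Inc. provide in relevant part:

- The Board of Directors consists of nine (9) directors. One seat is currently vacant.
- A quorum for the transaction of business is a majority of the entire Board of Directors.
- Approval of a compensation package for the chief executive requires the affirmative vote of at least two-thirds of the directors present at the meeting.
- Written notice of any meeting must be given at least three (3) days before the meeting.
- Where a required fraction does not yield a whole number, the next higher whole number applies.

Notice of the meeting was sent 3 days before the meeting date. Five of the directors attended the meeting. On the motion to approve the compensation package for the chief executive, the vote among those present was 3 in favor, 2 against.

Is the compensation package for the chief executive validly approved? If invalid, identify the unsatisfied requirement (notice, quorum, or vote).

Invalid — vote requirement not satisfied.

Notice: 3 days given; 3 required (3 ≥ 3). Satisfied.
Quorum: 5 present; quorum is 5. Satisfied.
Vote: the compensation package for the chief executive requires two-thirds of the directors present (5). 2/3 of 5 = 3.33, rounded up to 4, so 4 affirmative votes are needed; 3 voted in favor. Not satisfied.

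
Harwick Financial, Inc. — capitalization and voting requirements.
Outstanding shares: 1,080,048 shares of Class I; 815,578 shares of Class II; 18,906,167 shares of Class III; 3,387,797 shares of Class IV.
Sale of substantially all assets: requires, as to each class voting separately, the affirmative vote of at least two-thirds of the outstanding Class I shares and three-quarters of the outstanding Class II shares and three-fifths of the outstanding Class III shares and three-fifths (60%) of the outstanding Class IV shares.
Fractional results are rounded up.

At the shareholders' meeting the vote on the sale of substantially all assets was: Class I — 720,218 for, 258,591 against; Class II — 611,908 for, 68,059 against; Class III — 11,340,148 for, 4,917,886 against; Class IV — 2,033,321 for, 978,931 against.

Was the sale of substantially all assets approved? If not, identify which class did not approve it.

Not approved — the Class III shares did not give the required vote.

Class I: 2/3 of 1080048 = 720032; 720,032 required, 720,218 in favor — approved.
Class II: 3/4 of 815578 = 611683.50, rounded up to 611684; 611,684 required, 611,908 in favor — approved.
Class III: 3/5 of 18906167 = 11343700.20, rounded up to 11343701; 11,343,701 required, 11,340,148 in favor — not approved.
Class IV: 3/5 of 3387797 = 2032678.20, rounded up to 2032679; 2,032,679 required, 2,033,321 in favor — approved.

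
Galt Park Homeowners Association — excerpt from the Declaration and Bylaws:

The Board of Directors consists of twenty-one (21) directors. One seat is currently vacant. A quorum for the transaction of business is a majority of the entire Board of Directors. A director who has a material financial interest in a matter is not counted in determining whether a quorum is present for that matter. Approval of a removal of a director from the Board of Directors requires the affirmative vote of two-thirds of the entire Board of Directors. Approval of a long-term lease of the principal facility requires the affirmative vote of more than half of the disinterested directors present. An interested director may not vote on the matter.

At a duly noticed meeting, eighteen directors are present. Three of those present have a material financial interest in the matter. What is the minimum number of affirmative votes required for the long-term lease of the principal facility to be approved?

The long-term lease of the principal facility requires a majority of the disinterested directors present (18 − 3 = 15).
A majority of 15 is 8.

8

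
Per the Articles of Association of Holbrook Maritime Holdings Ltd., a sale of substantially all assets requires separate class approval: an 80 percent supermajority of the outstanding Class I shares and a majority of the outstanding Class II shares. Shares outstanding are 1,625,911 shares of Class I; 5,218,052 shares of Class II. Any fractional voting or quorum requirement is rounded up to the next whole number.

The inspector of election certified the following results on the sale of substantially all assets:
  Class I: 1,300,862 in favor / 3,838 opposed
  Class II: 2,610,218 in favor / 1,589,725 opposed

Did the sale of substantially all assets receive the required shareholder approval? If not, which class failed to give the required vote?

Approved — every class gave the required vote.

Class I: 4/5 of 1625911 = 1300728.80, rounded up to 1300729; 1,300,729 required, 1,300,862 in favor — approved.
Class II: a majority of 5218052 is 2609027; 2,609,027 required, 2,610,218 in favor — approved.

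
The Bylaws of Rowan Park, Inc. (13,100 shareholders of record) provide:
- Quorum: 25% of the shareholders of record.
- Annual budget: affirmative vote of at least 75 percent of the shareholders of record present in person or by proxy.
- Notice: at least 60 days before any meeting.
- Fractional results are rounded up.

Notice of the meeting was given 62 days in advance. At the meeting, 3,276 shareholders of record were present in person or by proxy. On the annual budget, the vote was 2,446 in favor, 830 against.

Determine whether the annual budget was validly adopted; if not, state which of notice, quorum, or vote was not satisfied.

Notice: 62 days given; 60 required. Satisfied.
Quorum: 25% of 13,100 = 3,275; 3,276 present. Satisfied.
Vote: requires three-fourths of those present (3,276); 3/4 of 3276 = 2457, so 2,457 needed; 2,446 in favor. Not satisfied.

Invalid — vote requirement not satisfied.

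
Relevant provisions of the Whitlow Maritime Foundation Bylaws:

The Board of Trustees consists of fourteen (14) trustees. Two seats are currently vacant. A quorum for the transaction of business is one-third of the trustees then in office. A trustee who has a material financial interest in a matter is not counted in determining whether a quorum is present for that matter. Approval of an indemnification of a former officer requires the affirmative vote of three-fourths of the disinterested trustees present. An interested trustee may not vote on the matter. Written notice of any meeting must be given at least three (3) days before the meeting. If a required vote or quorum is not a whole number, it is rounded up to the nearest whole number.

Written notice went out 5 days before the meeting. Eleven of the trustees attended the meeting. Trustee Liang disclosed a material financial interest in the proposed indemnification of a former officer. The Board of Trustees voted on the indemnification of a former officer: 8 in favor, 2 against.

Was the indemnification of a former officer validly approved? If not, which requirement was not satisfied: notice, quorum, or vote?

Valid — all requirements satisfied.

Notice: 5 days given; 3 required (5 ≥ 3). Satisfied.
Quorum: 11 present, but the 1 interested trustee does not count, leaving 10. Quorum is 4. Satisfied.
Vote: the indemnification of a former officer requires three-fourths of the disinterested trustees present (11 − 1 = 10). 3/4 of 10 = 7.50, rounded up to 8, so 8 affirmative votes are needed; 8 voted in favor. Satisfied.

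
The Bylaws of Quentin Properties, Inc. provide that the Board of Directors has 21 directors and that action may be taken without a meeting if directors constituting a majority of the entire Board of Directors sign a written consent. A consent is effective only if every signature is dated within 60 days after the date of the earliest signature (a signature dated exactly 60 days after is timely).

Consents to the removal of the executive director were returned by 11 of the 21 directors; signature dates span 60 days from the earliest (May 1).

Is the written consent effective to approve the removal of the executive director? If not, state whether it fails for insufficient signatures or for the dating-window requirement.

Signatures required: a majority of 21 — a majority of 21 is 11, so 11 needed; 11 signed. Sufficient.
Dating window: the latest signature is 60 days after the earliest; the limit is 60 days. Within the window.

Effective — both the signature and dating-window requirements are satisfied.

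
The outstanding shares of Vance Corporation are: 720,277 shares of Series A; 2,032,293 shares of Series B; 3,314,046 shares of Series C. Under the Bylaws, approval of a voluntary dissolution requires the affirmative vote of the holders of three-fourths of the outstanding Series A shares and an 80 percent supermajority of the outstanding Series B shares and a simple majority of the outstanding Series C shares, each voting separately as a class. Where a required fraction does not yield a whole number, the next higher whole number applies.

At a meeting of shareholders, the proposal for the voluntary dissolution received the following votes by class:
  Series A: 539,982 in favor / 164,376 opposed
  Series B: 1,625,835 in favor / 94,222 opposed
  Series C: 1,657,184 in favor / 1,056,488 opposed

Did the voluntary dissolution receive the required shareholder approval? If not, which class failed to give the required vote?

Series A: 3/4 of 720277 = 540207.75, rounded up to 540208; 540,208 required, 539,982 in favor — not approved.
Series B: 4/5 of 2032293 = 1625834.40, rounded up to 1625835; 1,625,835 required, 1,625,835 in favor — approved.
Series C: a majority of 3314046 is 1657024; 1,657,024 required, 1,657,184 in favor — approved.

Not approved — the Series A shares did not give the required vote.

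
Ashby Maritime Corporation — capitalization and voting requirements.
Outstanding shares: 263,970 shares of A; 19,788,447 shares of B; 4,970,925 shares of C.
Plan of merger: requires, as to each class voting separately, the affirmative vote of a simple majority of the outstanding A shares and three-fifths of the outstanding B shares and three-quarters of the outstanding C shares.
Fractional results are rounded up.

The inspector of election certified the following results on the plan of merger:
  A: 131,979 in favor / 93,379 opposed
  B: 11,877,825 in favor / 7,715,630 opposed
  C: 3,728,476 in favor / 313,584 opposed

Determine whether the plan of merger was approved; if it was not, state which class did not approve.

Not approved — the A shares did not give the required vote.

A: a majority of 263970 is 131986; 131,986 required, 131,979 in favor — not approved.
B: 3/5 of 19788447 = 11873068.20, rounded up to 11873069; 11,873,069 required, 11,877,825 in favor — approved.
C: 3/4 of 4970925 = 3728193.75, rounded up to 3728194; 3,728,194 required, 3,728,476 in favor — approved.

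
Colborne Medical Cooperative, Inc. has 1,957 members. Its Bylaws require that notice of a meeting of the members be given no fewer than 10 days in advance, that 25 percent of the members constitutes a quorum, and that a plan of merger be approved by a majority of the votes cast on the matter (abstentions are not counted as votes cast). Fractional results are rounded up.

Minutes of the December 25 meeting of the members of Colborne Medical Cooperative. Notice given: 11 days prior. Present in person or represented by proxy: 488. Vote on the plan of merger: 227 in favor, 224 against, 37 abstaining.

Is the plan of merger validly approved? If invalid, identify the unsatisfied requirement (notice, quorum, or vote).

Invalid — quorum requirement not satisfied.

Notice: 11 days given; 10 required. Satisfied.
Quorum: 25% of 1,957 = 489.25, rounded up to 490; 488 present. Not satisfied.
Vote: requires a majority of the votes cast (488 − 37 abstaining = 451); a majority of 451 is 226, so 226 needed; 227 in favor. Satisfied.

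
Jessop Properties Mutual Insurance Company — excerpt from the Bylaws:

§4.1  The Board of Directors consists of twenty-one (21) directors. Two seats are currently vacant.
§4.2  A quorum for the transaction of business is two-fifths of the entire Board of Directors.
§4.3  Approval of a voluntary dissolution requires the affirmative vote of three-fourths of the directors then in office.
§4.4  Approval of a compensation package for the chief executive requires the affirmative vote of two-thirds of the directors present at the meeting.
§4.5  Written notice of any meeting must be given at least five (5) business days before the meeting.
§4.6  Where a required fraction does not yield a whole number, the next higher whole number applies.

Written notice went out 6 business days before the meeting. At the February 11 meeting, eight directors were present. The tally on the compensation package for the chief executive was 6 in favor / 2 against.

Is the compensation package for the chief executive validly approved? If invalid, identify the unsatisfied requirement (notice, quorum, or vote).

Notice: 6 business days given; 5 required (6 ≥ 5). Satisfied.
Quorum: 8 present; quorum is 9. Not satisfied.
Vote: the compensation package for the chief executive requires two-thirds of the directors present (8). 2/3 of 8 = 5.33, rounded up to 6, so 6 affirmative votes are needed; 6 voted in favor. Satisfied. (Moot — without a quorum no business can be validly transacted.)

Invalid — quorum requirement not satisfied.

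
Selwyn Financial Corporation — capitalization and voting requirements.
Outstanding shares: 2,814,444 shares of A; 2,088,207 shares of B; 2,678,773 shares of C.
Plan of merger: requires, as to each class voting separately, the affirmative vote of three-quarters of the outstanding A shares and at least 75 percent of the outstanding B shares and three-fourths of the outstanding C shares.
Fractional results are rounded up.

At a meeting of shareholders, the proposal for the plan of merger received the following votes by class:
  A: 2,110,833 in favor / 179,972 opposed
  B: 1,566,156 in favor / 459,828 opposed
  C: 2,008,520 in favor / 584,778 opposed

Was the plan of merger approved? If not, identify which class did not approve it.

Not approved — the C shares did not give the required vote.

A: 3/4 of 2814444 = 2110833; 2,110,833 required, 2,110,833 in favor — approved.
B: 3/4 of 2088207 = 1566155.25, rounded up to 1566156; 1,566,156 required, 1,566,156 in favor — approved.
C: 3/4 of 2678773 = 2009079.75, rounded up to 2009080; 2,009,080 required, 2,008,520 in favor — not approved.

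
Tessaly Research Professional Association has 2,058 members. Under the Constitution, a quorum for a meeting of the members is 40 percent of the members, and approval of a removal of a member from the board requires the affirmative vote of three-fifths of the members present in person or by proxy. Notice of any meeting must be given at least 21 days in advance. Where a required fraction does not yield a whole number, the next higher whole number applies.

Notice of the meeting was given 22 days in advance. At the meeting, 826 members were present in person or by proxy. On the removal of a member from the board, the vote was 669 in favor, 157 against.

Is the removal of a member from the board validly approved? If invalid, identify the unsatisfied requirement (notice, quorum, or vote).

Valid — all requirements satisfied.

Notice: 22 days given; 21 required. Satisfied.
Quorum: 40% of 2,058 = 823.20, rounded up to 824; 826 present. Satisfied.
Vote: requires three-fifths of those present (826); 3/5 of 826 = 495.60, rounded up to 496, so 496 needed; 669 in favor. Satisfied.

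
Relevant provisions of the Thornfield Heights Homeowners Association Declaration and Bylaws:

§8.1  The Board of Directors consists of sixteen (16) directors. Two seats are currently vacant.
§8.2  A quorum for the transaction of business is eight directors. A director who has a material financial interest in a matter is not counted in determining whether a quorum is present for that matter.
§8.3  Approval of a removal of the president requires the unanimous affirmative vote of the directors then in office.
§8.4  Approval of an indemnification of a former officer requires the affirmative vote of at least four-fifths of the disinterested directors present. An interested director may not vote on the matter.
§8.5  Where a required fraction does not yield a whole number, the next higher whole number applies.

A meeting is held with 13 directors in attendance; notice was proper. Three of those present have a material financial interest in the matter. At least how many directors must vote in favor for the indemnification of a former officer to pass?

The indemnification of a former officer requires four-fifths of the disinterested directors present (13 − 3 = 10).
4/5 of 10 = 8.

8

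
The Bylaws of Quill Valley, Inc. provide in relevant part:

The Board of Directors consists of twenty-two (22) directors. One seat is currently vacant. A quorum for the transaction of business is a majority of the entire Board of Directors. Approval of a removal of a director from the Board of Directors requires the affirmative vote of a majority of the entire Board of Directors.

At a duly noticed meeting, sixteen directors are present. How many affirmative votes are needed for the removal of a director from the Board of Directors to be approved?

12

The removal of a director from the Board of Directors requires a majority of the entire Board of Directors (22).
A majority of 22 is 12.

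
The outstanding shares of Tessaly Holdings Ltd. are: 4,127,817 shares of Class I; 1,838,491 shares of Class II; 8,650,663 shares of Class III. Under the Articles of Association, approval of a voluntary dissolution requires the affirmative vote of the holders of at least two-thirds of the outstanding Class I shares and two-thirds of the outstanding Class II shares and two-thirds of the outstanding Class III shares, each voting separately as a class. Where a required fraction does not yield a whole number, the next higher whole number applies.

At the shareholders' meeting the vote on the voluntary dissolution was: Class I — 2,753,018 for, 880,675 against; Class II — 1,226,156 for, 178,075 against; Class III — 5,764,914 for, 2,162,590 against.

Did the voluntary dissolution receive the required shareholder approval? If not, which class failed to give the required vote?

Not approved — the Class III shares did not give the required vote.

Class I: 2/3 of 4127817 = 2751878; 2,751,878 required, 2,753,018 in favor — approved.
Class II: 2/3 of 1838491 = 1225660.67, rounded up to 1225661; 1,225,661 required, 1,226,156 in favor — approved.
Class III: 2/3 of 8650663 = 5767108.67, rounded up to 5767109; 5,767,109 required, 5,764,914 in favor — not approved.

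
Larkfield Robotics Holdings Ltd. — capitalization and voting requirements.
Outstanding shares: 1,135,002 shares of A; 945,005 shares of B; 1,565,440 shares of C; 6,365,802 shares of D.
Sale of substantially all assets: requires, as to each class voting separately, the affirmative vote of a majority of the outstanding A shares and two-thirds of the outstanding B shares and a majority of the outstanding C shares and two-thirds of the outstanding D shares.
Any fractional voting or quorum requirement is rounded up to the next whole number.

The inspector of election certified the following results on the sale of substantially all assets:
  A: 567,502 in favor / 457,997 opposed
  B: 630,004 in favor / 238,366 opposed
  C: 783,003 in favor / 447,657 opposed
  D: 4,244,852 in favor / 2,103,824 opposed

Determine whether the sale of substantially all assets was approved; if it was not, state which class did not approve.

A: a majority of 1135002 is 567502; 567,502 required, 567,502 in favor — approved.
B: 2/3 of 945005 = 630003.33, rounded up to 630004; 630,004 required, 630,004 in favor — approved.
C: a majority of 1565440 is 782721; 782,721 required, 783,003 in favor — approved.
D: 2/3 of 6365802 = 4243868; 4,243,868 required, 4,244,852 in favor — approved.

Approved — every class gave the required vote.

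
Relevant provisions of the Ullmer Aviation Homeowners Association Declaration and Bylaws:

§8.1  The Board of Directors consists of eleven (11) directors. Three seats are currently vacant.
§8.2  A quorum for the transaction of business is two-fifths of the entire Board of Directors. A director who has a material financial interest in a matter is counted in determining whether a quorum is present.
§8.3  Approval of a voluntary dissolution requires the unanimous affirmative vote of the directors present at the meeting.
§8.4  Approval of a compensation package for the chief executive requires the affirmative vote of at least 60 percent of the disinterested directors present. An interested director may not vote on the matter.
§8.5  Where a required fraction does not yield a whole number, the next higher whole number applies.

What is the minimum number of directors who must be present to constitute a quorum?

5

2/5 of 11 = 4.40, rounded up to 5.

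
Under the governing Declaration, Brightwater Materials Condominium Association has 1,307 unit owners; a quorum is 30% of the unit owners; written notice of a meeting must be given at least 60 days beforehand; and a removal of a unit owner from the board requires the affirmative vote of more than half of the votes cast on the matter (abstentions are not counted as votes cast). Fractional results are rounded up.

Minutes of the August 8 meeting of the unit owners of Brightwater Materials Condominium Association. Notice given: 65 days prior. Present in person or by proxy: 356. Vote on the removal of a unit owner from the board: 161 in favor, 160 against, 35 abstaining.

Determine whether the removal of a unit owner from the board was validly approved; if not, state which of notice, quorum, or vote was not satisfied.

Invalid — quorum requirement not satisfied.

Notice: 65 days given; 60 required. Satisfied.
Quorum: 30% of 1,307 = 392.10, rounded up to 393; 356 present. Not satisfied.
Vote: requires a majority of the votes cast (356 − 35 abstaining = 321); a majority of 321 is 161, so 161 needed; 161 in favor. Satisfied.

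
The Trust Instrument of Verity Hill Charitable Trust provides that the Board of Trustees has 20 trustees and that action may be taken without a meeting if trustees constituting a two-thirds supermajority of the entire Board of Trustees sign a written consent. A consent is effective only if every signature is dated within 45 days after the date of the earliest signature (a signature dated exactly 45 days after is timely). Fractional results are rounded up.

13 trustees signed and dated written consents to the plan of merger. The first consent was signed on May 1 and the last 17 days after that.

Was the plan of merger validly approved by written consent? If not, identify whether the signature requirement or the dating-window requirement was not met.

Not effective — insufficient signatures.

Signatures required: a two-thirds supermajority of 20 — 2/3 of 20 = 13.33, rounded up to 14, so 14 needed; 13 signed. Insufficient.
Dating window: the latest signature is 17 days after the earliest; the limit is 45 days. Within the window.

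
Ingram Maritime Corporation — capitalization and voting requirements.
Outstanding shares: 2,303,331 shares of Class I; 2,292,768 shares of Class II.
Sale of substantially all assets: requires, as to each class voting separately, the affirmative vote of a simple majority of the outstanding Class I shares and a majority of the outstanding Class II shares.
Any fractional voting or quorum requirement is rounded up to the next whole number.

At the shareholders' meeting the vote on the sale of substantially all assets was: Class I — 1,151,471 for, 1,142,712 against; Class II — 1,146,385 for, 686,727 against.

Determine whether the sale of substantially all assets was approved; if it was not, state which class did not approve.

Not approved — the Class I shares did not give the required vote.

Class I: a majority of 2303331 is 1151666; 1,151,666 required, 1,151,471 in favor — not approved.
Class II: a majority of 2292768 is 1146385; 1,146,385 required, 1,146,385 in favor — approved.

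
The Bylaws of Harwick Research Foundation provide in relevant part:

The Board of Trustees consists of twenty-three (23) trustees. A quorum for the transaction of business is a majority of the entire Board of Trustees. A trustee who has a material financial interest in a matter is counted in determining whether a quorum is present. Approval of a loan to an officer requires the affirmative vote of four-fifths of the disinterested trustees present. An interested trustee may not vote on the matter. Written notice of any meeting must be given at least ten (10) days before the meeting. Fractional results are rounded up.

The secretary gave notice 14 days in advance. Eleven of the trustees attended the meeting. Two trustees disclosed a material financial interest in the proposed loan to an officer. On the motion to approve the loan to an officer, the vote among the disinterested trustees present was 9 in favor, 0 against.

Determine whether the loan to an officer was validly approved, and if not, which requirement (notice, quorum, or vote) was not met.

Invalid — quorum requirement not satisfied.

Notice: 14 days given; 10 required (14 ≥ 10). Satisfied.
Quorum: 11 present (interested trustees count toward quorum); quorum is 12. Not satisfied.
Vote: the loan to an officer requires four-fifths of the disinterested trustees present (11 − 2 = 9). 4/5 of 9 = 7.20, rounded up to 8, so 8 affirmative votes are needed; 9 voted in favor. Satisfied. (Moot — without a quorum no business can be validly transacted.)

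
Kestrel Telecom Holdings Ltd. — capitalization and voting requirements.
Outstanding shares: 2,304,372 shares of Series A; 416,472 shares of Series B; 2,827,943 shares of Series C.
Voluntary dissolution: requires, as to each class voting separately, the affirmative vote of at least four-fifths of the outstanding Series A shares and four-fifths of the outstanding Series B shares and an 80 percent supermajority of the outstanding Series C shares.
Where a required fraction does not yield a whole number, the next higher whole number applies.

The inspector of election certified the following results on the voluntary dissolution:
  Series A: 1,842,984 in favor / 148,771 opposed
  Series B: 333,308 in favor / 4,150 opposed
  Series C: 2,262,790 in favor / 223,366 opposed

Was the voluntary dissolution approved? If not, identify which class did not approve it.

Not approved — the Series A shares did not give the required vote.

Series A: 4/5 of 2304372 = 1843497.60, rounded up to 1843498; 1,843,498 required, 1,842,984 in favor — not approved.
Series B: 4/5 of 416472 = 333177.60, rounded up to 333178; 333,178 required, 333,308 in favor — approved.
Series C: 4/5 of 2827943 = 2262354.40, rounded up to 2262355; 2,262,355 required, 2,262,790 in favor — approved.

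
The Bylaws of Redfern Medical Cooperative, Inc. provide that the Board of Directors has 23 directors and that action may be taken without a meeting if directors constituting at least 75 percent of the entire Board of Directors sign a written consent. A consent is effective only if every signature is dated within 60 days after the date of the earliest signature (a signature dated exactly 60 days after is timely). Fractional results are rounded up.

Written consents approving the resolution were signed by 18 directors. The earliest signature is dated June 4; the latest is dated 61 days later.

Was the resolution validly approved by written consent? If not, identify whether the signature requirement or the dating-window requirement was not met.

Not effective — dating-window requirement not satisfied.

Signatures required: at least 75 percent of 23 — 3/4 of 23 = 17.25, rounded up to 18, so 18 needed; 18 signed. Sufficient.
Dating window: the latest signature is 61 days after the earliest; the limit is 60 days. Outside the window.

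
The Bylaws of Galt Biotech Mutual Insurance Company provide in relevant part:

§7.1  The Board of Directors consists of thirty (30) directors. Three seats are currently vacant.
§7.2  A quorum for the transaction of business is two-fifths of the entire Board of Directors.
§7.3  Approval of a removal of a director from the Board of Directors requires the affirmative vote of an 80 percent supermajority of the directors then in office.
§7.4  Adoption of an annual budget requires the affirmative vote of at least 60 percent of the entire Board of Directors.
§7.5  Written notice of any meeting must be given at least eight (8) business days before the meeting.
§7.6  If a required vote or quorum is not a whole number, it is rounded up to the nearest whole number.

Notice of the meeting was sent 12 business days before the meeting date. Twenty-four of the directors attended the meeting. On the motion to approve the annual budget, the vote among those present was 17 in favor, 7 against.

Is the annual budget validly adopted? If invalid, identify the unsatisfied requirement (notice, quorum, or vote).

Notice: 12 business days given; 8 required (12 ≥ 8). Satisfied.
Quorum: 24 present; quorum is 12. Satisfied.
Vote: the annual budget requires three-fifths of the entire Board of Directors (30). 3/5 of 30 = 18, so 18 affirmative votes are needed; 17 voted in favor. Not satisfied.

Invalid — vote requirement not satisfied.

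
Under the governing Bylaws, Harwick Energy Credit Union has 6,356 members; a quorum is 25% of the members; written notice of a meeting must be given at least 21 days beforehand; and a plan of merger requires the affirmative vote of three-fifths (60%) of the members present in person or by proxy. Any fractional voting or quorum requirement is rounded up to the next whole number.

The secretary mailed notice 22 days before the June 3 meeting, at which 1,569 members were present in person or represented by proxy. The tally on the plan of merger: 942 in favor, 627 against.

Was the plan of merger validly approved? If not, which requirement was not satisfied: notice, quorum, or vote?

Invalid — quorum requirement not satisfied.

Notice: 22 days given; 21 required. Satisfied.
Quorum: 25% of 6,356 = 1,589; 1,569 present. Not satisfied.
Vote: requires three-fifths of those present (1,569); 3/5 of 1569 = 941.40, rounded up to 942, so 942 needed; 942 in favor. Satisfied.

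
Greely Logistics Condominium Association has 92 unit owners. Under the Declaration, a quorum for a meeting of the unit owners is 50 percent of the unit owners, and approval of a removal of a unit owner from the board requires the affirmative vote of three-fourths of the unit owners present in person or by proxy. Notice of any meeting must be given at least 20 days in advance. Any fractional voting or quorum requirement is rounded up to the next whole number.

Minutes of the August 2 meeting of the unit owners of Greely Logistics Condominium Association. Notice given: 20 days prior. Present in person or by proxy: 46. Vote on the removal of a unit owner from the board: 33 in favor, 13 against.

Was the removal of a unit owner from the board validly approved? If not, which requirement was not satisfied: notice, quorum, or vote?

Notice: 20 days given; 20 required. Satisfied.
Quorum: 50% of 92 = 46; 46 present. Satisfied.
Vote: requires three-fourths of those present (46); 3/4 of 46 = 34.50, rounded up to 35, so 35 needed; 33 in favor. Not satisfied.

Invalid — vote requirement not satisfied.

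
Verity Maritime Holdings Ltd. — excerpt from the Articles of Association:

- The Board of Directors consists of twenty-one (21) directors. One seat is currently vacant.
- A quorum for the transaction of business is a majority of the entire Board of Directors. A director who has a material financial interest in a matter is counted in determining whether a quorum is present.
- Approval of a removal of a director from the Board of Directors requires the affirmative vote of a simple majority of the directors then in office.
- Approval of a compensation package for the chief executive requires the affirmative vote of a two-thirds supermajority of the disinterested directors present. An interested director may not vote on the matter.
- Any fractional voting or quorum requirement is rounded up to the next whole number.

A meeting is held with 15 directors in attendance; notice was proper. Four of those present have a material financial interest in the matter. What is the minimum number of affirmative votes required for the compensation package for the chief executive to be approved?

The compensation package for the chief executive requires two-thirds of the disinterested directors present (15 − 4 = 11).
2/3 of 11 = 7.33, rounded up to 8.

8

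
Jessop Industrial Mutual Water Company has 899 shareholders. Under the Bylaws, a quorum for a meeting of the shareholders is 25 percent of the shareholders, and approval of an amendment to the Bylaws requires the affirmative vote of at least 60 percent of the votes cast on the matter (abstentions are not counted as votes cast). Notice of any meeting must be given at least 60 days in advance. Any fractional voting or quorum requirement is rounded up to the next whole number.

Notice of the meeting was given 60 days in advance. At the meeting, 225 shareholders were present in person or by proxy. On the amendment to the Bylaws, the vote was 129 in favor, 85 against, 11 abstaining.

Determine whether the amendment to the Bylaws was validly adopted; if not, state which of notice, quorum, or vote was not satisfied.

Valid — all requirements satisfied.

Notice: 60 days given; 60 required. Satisfied.
Quorum: 25% of 899 = 224.75, rounded up to 225; 225 present. Satisfied.
Vote: requires three-fifths of the votes cast (225 − 11 abstaining = 214); 3/5 of 214 = 128.40, rounded up to 129, so 129 needed; 129 in favor. Satisfied.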